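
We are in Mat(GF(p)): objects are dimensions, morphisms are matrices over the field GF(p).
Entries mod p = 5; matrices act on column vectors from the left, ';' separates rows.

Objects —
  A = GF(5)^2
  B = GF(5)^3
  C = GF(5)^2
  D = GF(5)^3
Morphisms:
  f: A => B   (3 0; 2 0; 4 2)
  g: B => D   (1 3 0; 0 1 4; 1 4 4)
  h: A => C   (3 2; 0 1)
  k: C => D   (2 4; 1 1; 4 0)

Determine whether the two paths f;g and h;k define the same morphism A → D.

1) trace f;g:
  e0=[1,0] f=>[3,2,4] g=>[4,3,2]
  e1=[0,1] f=>[0,0,2] g=>[0,3,3]
  ⟦path⟧₁ = (4 0; 3 3; 2 3)
2) trace h;k:
  e0=[1,0] h=>[3,0] k=>[1,3,2]
  e1=[0,1] h=>[2,1] k=>[3,3,3]
  ⟦path⟧₂ = (1 3; 3 3; 2 3)
Equal? NO — does not commute

Answer: DOES NOT COMMUTE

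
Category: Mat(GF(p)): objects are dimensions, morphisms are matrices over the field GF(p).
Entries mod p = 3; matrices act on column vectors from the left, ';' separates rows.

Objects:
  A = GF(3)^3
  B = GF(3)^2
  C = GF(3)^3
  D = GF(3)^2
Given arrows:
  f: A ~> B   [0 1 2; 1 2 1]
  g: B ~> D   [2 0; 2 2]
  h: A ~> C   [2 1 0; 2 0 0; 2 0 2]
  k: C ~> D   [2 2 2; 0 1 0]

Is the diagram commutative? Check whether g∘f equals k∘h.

Answer: COMMUTES

Work:
Along f;g (path 1):
  e0=(1,0,0) f~>(0,1) g~>(0,2)
  e1=(0,1,0) f~>(1,2) g~>(2,0)
  e2=(0,0,1) f~>(2,1) g~>(1,0)
  ⟦path⟧₁ = [0 2 1; 2 0 0]
Along h;k (path 2):
  e0=(1,0,0) h~>(2,2,2) k~>(0,2)
  e1=(0,1,0) h~>(1,0,0) k~>(2,0)
  e2=(0,0,1) h~>(0,0,2) k~>(1,0)
  ⟦path⟧₂ = [0 2 1; 2 0 0]
Equal? YES — commutes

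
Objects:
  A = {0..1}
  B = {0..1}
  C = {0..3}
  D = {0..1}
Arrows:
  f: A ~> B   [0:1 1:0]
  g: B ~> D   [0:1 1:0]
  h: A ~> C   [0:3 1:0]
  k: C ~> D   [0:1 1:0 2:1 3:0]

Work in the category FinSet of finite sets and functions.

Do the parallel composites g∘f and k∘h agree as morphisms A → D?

Answer: COMMUTES

Derivation:
1) trace f;g:
  0 f~>1 g~>0
  1 f~>0 g~>1
  ⟦path⟧₁ = [0:0 1:1]
2) trace h;k:
  0 h~>3 k~>0
  1 h~>0 k~>1
  ⟦path⟧₂ = [0:0 1:1]
Equal? equal; square commutes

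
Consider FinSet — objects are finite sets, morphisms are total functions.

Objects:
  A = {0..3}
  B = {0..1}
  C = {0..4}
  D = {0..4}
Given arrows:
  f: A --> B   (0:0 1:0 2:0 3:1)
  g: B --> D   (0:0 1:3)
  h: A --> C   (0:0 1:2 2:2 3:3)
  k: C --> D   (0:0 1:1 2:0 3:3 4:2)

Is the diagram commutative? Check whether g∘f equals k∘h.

Answer: COMMUTES

Work:
1) trace f;g:
  0 f-->0 g-->0
  1 f-->0 g-->0
  2 f-->0 g-->0
  3 f-->1 g-->3
  composite₁ = (0:0 1:0 2:0 3:3)
2) trace h;k:
  0 h-->0 k-->0
  1 h-->2 k-->0
  2 h-->2 k-->0
  3 h-->3 k-->3
  composite₂ = (0:0 1:0 2:0 3:3)
Equal? same morphism ✓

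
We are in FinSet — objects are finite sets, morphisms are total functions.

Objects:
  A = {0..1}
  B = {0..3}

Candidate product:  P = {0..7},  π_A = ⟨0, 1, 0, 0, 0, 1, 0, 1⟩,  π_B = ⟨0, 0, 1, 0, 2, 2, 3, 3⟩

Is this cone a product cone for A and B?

|A|·|B| = 2·4 = 8;  |P| = 8
Check the pairing map k ↦ (π_A(k), π_B(k)):
  0 ↦ (0,0)
  1 ↦ (1,0)
  2 ↦ (0,1)
  3 ↦ (0,0)  ✗ repeats pair of k=0
  4 ↦ (0,2)
  5 ↦ (1,2)
  6 ↦ (0,3)
  7 ↦ (1,3)
distinct pairs in image: 7 / 8 needed
  → (0,0) hit at k=0 and k=3

Answer: NOT A VALID PRODUCT — duplicate pair at indices 0,3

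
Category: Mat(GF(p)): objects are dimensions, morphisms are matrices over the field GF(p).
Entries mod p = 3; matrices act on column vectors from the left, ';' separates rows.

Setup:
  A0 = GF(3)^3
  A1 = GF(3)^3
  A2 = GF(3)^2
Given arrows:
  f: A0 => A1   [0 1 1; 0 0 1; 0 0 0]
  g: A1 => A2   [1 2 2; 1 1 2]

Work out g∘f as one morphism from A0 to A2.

Answer: [0 1 0; 0 1 2]

Trace:
  e0=(1,0,0) f=>(0,0,0) g=>(0,0)
  e1=(0,1,0) f=>(1,0,0) g=>(1,1)
  e2=(0,0,1) f=>(1,1,0) g=>(0,2)
composite: [0 1 0; 0 1 2]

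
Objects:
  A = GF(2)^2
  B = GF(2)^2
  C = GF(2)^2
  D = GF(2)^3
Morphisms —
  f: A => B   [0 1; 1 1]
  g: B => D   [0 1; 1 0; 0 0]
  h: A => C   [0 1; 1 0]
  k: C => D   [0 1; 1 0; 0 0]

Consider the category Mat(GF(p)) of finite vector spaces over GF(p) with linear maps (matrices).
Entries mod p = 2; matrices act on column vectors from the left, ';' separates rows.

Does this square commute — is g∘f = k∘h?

Along f;g (path 1):
  e0=[1,0] f=>[0,1] g=>[1,0,0]
  e1=[0,1] f=>[1,1] g=>[1,1,0]
  ⟦path⟧₁ = [1 1; 0 1; 0 0]
Along h;k (path 2):
  e0=[1,0] h=>[0,1] k=>[1,0,0]
  e1=[0,1] h=>[1,0] k=>[0,1,0]
  ⟦path⟧₂ = [1 0; 0 1; 0 0]
Equal? NO — does not commute

Answer: DOES NOT COMMUTE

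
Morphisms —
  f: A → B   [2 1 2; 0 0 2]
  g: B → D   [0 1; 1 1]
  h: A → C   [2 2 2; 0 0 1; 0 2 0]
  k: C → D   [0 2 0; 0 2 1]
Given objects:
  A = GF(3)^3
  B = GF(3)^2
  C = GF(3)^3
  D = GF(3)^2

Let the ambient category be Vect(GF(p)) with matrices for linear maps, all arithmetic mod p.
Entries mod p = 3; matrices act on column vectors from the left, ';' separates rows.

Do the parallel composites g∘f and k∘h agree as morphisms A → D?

Along f;g (path 1):
  e0=⟨1,0,0⟩ f→⟨2,0⟩ g→⟨0,2⟩
  e1=⟨0,1,0⟩ f→⟨1,0⟩ g→⟨0,1⟩
  e2=⟨0,0,1⟩ f→⟨2,2⟩ g→⟨2,1⟩
  ⟦path⟧₁ = [0 0 2; 2 1 1]
Along h;k (path 2):
  e0=⟨1,0,0⟩ h→⟨2,0,0⟩ k→⟨0,0⟩
  e1=⟨0,1,0⟩ h→⟨2,0,2⟩ k→⟨0,2⟩
  e2=⟨0,0,1⟩ h→⟨2,1,0⟩ k→⟨2,2⟩
  ⟦path⟧₂ = [0 0 2; 0 2 2]
Equal? differ; not commutative

Answer: DOES NOT COMMUTE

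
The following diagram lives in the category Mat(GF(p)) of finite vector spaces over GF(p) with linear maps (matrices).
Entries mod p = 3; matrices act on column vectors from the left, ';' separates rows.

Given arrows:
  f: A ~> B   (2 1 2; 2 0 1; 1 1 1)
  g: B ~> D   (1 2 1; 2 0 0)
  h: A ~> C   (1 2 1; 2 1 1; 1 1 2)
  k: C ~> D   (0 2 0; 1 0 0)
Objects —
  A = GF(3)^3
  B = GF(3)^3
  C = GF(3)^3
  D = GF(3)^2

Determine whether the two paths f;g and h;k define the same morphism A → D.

Answer: COMMUTES

Work:
Along f;g (path 1):
  e0=[1,0,0] f~>[2,2,1] g~>[1,1]
  e1=[0,1,0] f~>[1,0,1] g~>[2,2]
  e2=[0,0,1] f~>[2,1,1] g~>[2,1]
  result₁ = (1 2 2; 1 2 1)
Along h;k (path 2):
  e0=[1,0,0] h~>[1,2,1] k~>[1,1]
  e1=[0,1,0] h~>[2,1,1] k~>[2,2]
  e2=[0,0,1] h~>[1,1,2] k~>[2,1]
  result₂ = (1 2 2; 1 2 1)
Equal? YES — commutes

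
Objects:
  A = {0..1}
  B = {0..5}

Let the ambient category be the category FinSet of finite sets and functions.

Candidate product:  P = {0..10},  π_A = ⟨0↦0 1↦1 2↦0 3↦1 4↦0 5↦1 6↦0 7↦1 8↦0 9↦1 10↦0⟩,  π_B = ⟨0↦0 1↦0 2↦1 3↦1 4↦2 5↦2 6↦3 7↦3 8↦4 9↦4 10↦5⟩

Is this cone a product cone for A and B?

|A|·|B| = 2·6 = 12;  |P| = 11
  → cardinalities differ; no bijection possible.

Answer: NOT A VALID PRODUCT — |P|=11 ≠ |A|·|B|=12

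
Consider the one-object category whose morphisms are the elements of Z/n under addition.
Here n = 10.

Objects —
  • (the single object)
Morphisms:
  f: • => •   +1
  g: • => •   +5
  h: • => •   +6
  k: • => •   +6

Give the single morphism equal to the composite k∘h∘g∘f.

Answer: +8

Work:
  0 +1≡1 +5≡6 +6≡2 +6≡8  (mod 10)
composite: +8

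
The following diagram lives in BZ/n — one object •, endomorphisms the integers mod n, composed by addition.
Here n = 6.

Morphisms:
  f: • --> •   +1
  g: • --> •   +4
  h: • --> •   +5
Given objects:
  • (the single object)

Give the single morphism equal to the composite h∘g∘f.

Answer: +4

Derivation:
  0 +1≡1 +4≡5 +5≡4  (mod 6)
⟦path⟧: +4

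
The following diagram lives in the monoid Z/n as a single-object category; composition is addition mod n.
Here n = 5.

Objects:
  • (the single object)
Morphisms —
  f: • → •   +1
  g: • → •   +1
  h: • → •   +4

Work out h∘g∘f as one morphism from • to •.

  0 +1≡1 +1≡2 +4≡1  (mod 5)
composite: +1

Answer: +1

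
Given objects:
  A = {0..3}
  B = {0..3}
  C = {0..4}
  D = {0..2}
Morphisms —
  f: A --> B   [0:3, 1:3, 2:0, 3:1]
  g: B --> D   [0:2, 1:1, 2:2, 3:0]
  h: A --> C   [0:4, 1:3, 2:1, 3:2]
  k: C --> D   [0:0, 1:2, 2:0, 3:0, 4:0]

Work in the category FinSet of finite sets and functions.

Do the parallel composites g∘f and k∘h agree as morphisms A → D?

Along f;g (path 1):
  0 f-->3 g-->0
  1 f-->3 g-->0
  2 f-->0 g-->2
  3 f-->1 g-->1
  result₁ = [0:0, 1:0, 2:2, 3:1]
Along h;k (path 2):
  0 h-->4 k-->0
  1 h-->3 k-->0
  2 h-->1 k-->2
  3 h-->2 k-->0
  result₂ = [0:0, 1:0, 2:2, 3:0]
Equal? differ; not commutative

Answer: DOES NOT COMMUTE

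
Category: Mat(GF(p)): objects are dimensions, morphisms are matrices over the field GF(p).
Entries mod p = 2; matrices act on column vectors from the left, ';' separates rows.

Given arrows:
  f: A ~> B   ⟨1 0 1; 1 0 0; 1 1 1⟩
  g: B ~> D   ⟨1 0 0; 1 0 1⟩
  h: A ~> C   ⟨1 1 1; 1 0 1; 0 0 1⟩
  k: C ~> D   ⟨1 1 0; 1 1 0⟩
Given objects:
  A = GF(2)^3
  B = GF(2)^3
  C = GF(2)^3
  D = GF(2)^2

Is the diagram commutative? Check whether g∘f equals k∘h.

Along f;g (path 1):
  e0=[1,0,0] f~>[1,1,1] g~>[1,0]
  e1=[0,1,0] f~>[0,0,1] g~>[0,1]
  e2=[0,0,1] f~>[1,0,1] g~>[1,0]
  ⟦path⟧₁ = ⟨1 0 1; 0 1 0⟩
Along h;k (path 2):
  e0=[1,0,0] h~>[1,1,0] k~>[0,0]
  e1=[0,1,0] h~>[1,0,0] k~>[1,1]
  e2=[0,0,1] h~>[1,1,1] k~>[0,0]
  ⟦path⟧₂ = ⟨0 1 0; 0 1 0⟩
Equal? differ; not commutative

Answer: DOES NOT COMMUTE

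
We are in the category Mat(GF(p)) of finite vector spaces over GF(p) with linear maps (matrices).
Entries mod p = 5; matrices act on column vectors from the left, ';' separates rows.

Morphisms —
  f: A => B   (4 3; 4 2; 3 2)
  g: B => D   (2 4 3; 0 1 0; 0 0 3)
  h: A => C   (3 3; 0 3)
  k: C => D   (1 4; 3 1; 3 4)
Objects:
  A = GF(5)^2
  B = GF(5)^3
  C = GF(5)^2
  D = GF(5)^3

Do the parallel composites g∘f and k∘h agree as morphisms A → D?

Answer: COMMUTES

Work:
Path 1 = f;g:
  e0=(1,0) f=>(4,4,3) g=>(3,4,4)
  e1=(0,1) f=>(3,2,2) g=>(0,2,1)
  composite₁ = (3 0; 4 2; 4 1)
Path 2 = h;k:
  e0=(1,0) h=>(3,0) k=>(3,4,4)
  e1=(0,1) h=>(3,3) k=>(0,2,1)
  composite₂ = (3 0; 4 2; 4 1)
Equal? equal; square commutes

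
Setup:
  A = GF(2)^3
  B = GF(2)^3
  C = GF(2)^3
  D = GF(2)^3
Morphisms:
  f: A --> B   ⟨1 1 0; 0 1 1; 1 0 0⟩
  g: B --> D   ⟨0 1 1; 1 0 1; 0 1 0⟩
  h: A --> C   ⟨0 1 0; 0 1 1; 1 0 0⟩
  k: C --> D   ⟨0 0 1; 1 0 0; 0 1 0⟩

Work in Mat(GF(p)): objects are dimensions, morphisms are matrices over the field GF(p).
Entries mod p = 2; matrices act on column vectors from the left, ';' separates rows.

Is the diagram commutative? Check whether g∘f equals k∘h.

Answer: DOES NOT COMMUTE

Derivation:
1) trace f;g:
  e0=⟨1,0,0⟩ f-->⟨1,0,1⟩ g-->⟨1,0,0⟩
  e1=⟨0,1,0⟩ f-->⟨1,1,0⟩ g-->⟨1,1,1⟩
  e2=⟨0,0,1⟩ f-->⟨0,1,0⟩ g-->⟨1,0,1⟩
  result₁ = ⟨1 1 1; 0 1 0; 0 1 1⟩
2) trace h;k:
  e0=⟨1,0,0⟩ h-->⟨0,0,1⟩ k-->⟨1,0,0⟩
  e1=⟨0,1,0⟩ h-->⟨1,1,0⟩ k-->⟨0,1,1⟩
  e2=⟨0,0,1⟩ h-->⟨0,1,0⟩ k-->⟨0,0,1⟩
  result₂ = ⟨1 0 0; 0 1 0; 0 1 1⟩
Equal? differ; not commutative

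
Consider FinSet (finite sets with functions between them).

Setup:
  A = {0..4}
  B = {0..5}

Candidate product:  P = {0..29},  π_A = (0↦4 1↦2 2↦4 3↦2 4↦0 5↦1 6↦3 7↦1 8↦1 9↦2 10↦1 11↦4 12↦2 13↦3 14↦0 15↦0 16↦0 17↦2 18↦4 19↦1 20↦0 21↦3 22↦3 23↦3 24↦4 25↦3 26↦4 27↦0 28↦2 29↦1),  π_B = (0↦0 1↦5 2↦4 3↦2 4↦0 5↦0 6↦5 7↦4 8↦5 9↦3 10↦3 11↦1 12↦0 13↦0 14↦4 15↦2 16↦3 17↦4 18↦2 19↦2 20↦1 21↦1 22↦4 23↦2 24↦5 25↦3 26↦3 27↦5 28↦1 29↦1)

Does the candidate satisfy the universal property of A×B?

|A|·|B| = 5·6 = 30;  |P| = 30
Check the pairing map k ↦ (π_A(k), π_B(k)):
  0 ↦ (4,0)
  1 ↦ (2,5)
  2 ↦ (4,4)
  3 ↦ (2,2)
  4 ↦ (0,0)
  5 ↦ (1,0)
  6 ↦ (3,5)
  7 ↦ (1,4)
  8 ↦ (1,5)
  9 ↦ (2,3)
  10 ↦ (1,3)
  11 ↦ (4,1)
  12 ↦ (2,0)
  13 ↦ (3,0)
  14 ↦ (0,4)
  15 ↦ (0,2)
  16 ↦ (0,3)
  17 ↦ (2,4)
  18 ↦ (4,2)
  19 ↦ (1,2)
  20 ↦ (0,1)
  21 ↦ (3,1)
  22 ↦ (3,4)
  23 ↦ (3,2)
  24 ↦ (4,5)
  25 ↦ (3,3)
  26 ↦ (4,3)
  27 ↦ (0,5)
  28 ↦ (2,1)
  29 ↦ (1,1)
distinct pairs in image: 30 / 30 needed
  → bijection onto A×B; projections well-typed.

Answer: VALID PRODUCT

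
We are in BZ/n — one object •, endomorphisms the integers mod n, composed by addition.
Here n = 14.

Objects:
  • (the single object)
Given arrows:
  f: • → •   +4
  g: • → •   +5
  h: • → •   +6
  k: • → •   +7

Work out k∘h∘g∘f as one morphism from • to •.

Answer: +8

Work:
  0 +4≡4 +5≡9 +6≡1 +7≡8  (mod 14)
composite: +8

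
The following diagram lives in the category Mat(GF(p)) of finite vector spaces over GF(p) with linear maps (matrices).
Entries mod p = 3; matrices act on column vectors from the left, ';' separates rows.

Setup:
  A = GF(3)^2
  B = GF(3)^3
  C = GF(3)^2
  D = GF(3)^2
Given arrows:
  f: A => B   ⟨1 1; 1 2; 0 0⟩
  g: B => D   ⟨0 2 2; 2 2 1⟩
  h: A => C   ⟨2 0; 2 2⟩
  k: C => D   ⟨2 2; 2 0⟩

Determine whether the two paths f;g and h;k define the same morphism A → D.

Answer: COMMUTES

Derivation:
1) trace f;g:
  e0=[1,0] f=>[1,1,0] g=>[2,1]
  e1=[0,1] f=>[1,2,0] g=>[1,0]
  ⟦path⟧₁ = ⟨2 1; 1 0⟩
2) trace h;k:
  e0=[1,0] h=>[2,2] k=>[2,1]
  e1=[0,1] h=>[0,2] k=>[1,0]
  ⟦path⟧₂ = ⟨2 1; 1 0⟩
Equal? YES — commutes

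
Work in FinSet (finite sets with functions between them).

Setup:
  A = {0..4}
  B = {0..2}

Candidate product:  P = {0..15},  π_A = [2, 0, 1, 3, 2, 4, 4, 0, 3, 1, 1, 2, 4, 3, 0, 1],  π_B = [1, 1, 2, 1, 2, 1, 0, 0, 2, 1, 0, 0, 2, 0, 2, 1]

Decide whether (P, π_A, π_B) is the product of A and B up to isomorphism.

|A|·|B| = 5·3 = 15;  |P| = 16
  → cardinalities differ; no bijection possible.

Answer: NOT A VALID PRODUCT — |P|=16 ≠ |A|·|B|=15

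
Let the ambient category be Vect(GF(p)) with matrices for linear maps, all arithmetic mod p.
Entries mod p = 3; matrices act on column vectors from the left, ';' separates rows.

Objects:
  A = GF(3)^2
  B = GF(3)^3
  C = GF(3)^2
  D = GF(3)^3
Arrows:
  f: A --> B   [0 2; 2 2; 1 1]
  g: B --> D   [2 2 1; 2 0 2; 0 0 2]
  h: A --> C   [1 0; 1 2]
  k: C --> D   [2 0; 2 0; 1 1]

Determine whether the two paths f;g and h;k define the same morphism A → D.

1) trace f;g:
  e0=[1,0] f-->[0,2,1] g-->[2,2,2]
  e1=[0,1] f-->[2,2,1] g-->[0,0,2]
  ⟦path⟧₁ = [2 0; 2 0; 2 2]
2) trace h;k:
  e0=[1,0] h-->[1,1] k-->[2,2,2]
  e1=[0,1] h-->[0,2] k-->[0,0,2]
  ⟦path⟧₂ = [2 0; 2 0; 2 2]
Equal? equal; square commutes

Answer: COMMUTES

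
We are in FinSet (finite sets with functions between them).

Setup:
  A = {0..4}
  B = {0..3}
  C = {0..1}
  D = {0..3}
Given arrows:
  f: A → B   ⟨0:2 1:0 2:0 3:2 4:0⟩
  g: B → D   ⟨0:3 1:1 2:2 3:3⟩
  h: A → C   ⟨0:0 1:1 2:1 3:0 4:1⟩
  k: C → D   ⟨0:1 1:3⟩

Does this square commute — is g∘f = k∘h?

Path 1 = f;g:
  0 f→2 g→2
  1 f→0 g→3
  2 f→0 g→3
  3 f→2 g→2
  4 f→0 g→3
  ⟦path⟧₁ = ⟨0:2 1:3 2:3 3:2 4:3⟩
Path 2 = h;k:
  0 h→0 k→1
  1 h→1 k→3
  2 h→1 k→3
  3 h→0 k→1
  4 h→1 k→3
  ⟦path⟧₂ = ⟨0:1 1:3 2:3 3:1 4:3⟩
Equal? distinct morphisms ✗

Answer: DOES NOT COMMUTE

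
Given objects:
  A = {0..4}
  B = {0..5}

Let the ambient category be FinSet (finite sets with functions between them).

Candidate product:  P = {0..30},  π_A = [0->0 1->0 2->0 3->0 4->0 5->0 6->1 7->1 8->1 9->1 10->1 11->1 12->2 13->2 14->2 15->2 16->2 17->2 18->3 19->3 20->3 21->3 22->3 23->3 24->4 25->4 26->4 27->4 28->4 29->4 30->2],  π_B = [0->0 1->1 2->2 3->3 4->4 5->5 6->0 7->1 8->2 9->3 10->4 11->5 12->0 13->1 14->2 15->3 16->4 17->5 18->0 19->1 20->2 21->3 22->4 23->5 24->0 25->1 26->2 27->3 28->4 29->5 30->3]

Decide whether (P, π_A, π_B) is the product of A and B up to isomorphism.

Answer: NOT A VALID PRODUCT — |P|=31 ≠ |A|·|B|=30

Work:
|A|·|B| = 5·6 = 30;  |P| = 31
  → cardinalities differ; no bijection possible.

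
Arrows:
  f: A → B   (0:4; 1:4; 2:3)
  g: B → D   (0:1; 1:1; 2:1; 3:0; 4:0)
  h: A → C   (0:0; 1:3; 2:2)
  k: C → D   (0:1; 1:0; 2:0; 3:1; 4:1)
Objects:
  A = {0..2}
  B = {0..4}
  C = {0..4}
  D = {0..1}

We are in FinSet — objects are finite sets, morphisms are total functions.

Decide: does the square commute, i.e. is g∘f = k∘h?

Answer: DOES NOT COMMUTE

Work:
Path 1 = f;g:
  0 f→4 g→0
  1 f→4 g→0
  2 f→3 g→0
  result₁ = (0:0; 1:0; 2:0)
Path 2 = h;k:
  0 h→0 k→1
  1 h→3 k→1
  2 h→2 k→0
  result₂ = (0:1; 1:1; 2:0)
Equal? distinct morphisms ✗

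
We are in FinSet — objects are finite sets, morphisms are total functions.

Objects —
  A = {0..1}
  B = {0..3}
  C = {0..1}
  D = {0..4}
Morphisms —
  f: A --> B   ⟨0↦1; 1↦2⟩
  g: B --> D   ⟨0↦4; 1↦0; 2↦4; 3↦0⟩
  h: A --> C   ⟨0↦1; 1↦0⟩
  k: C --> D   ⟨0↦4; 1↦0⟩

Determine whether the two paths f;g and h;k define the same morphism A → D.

Answer: COMMUTES

Work:
Path 1 = f;g:
  0 f-->1 g-->0
  1 f-->2 g-->4
  result₁ = ⟨0↦0; 1↦4⟩
Path 2 = h;k:
  0 h-->1 k-->0
  1 h-->0 k-->4
  result₂ = ⟨0↦0; 1↦4⟩
Equal? equal; square commutes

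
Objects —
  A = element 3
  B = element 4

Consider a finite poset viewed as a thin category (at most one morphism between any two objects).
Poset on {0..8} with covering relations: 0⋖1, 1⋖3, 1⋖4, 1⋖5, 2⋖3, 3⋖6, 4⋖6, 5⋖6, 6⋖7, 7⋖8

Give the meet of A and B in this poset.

Answer: A∧B = 1

Trace:
Common predecessors of 3,4: {0,1}
  0 <= 1
  1 <= 1
glb = 1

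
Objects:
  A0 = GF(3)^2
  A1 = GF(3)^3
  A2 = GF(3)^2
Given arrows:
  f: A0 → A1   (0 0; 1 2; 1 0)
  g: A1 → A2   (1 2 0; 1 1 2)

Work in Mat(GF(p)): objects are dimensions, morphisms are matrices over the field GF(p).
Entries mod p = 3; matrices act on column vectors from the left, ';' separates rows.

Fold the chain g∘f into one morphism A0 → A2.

  e0=(1,0) f→(0,1,1) g→(2,0)
  e1=(0,1) f→(0,2,0) g→(1,2)
result: (2 1; 0 2)

Answer: (2 1; 0 2)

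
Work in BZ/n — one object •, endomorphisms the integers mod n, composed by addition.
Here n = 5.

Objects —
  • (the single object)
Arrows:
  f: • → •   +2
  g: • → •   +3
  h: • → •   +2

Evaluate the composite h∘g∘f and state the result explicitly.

Answer: +2

Derivation:
  0 +2≡2 +3≡0 +2≡2  (mod 5)
composite: +2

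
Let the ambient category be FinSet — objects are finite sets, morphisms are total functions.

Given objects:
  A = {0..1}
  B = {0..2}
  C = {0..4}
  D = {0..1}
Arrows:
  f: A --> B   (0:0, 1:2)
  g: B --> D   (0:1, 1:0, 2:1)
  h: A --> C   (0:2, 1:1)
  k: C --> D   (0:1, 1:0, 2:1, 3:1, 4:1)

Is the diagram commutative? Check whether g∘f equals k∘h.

Answer: DOES NOT COMMUTE

Work:
Path 1 = f;g:
  0 f-->0 g-->1
  1 f-->2 g-->1
  result₁ = (0:1, 1:1)
Path 2 = h;k:
  0 h-->2 k-->1
  1 h-->1 k-->0
  result₂ = (0:1, 1:0)
Equal? distinct morphisms ✗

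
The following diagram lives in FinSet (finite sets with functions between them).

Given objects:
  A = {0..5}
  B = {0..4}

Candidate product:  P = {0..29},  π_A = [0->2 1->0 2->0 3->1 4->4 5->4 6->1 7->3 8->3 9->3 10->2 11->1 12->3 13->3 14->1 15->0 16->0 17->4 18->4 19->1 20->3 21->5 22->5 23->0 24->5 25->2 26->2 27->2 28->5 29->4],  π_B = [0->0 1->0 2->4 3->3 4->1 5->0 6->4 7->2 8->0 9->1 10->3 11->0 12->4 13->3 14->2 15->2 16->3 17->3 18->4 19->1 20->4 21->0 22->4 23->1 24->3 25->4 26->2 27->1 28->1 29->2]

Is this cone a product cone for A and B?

|A|·|B| = 6·5 = 30;  |P| = 30
Check the pairing map k ↦ (π_A(k), π_B(k)):
  0 -> (2,0)
  1 -> (0,0)
  2 -> (0,4)
  3 -> (1,3)
  4 -> (4,1)
  5 -> (4,0)
  6 -> (1,4)
  7 -> (3,2)
  8 -> (3,0)
  9 -> (3,1)
  10 -> (2,3)
  11 -> (1,0)
  12 -> (3,4)
  13 -> (3,3)
  14 -> (1,2)
  15 -> (0,2)
  16 -> (0,3)
  17 -> (4,3)
  18 -> (4,4)
  19 -> (1,1)
  20 -> (3,4)  ✗ repeats pair of k=12
  21 -> (5,0)
  22 -> (5,4)
  23 -> (0,1)
  24 -> (5,3)
  25 -> (2,4)
  26 -> (2,2)
  27 -> (2,1)
  28 -> (5,1)
  29 -> (4,2)
distinct pairs in image: 29 / 30 needed
  → (3,4) hit at k=12 and k=20

Answer: NOT A VALID PRODUCT — duplicate pair at indices 20,12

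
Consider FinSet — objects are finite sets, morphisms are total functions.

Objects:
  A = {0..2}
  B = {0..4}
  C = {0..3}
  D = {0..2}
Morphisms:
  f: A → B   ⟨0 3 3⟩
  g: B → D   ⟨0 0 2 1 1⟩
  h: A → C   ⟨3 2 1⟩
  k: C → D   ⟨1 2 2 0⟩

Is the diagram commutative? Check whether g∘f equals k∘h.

Answer: DOES NOT COMMUTE

Work:
Path 1 = f;g:
  0 f→0 g→0
  1 f→3 g→1
  2 f→3 g→1
  composite₁ = ⟨0 1 1⟩
Path 2 = h;k:
  0 h→3 k→0
  1 h→2 k→2
  2 h→1 k→2
  composite₂ = ⟨0 2 2⟩
Equal? NO — does not commute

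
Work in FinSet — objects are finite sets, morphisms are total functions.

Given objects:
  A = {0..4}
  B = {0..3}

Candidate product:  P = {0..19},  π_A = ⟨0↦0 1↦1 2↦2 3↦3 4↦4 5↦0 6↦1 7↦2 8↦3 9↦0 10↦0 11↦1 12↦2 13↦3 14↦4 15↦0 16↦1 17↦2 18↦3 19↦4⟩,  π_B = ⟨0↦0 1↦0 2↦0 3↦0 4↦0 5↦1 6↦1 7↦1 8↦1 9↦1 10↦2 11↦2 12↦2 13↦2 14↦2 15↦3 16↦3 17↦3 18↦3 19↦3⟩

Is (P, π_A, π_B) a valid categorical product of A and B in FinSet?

|A|·|B| = 5·4 = 20;  |P| = 20
Check the pairing map k ↦ (π_A(k), π_B(k)):
  0 ↦ (0,0)
  1 ↦ (1,0)
  2 ↦ (2,0)
  3 ↦ (3,0)
  4 ↦ (4,0)
  5 ↦ (0,1)
  6 ↦ (1,1)
  7 ↦ (2,1)
  8 ↦ (3,1)
  9 ↦ (0,1)  ✗ repeats pair of k=5
  10 ↦ (0,2)
  11 ↦ (1,2)
  12 ↦ (2,2)
  13 ↦ (3,2)
  14 ↦ (4,2)
  15 ↦ (0,3)
  16 ↦ (1,3)
  17 ↦ (2,3)
  18 ↦ (3,3)
  19 ↦ (4,3)
distinct pairs in image: 19 / 20 needed
  → (0,1) hit at k=5 and k=9

Answer: NOT A VALID PRODUCT — duplicate pair at indices 5,9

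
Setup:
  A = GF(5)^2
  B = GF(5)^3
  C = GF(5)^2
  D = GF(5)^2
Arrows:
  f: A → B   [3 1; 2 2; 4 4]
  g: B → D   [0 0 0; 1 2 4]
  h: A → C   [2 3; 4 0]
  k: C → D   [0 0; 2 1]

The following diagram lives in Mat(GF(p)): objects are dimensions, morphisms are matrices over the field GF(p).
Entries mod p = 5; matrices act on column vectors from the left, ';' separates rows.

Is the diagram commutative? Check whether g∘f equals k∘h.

1) trace f;g:
  e0=[1,0] f→[3,2,4] g→[0,3]
  e1=[0,1] f→[1,2,4] g→[0,1]
  result₁ = [0 0; 3 1]
2) trace h;k:
  e0=[1,0] h→[2,4] k→[0,3]
  e1=[0,1] h→[3,0] k→[0,1]
  result₂ = [0 0; 3 1]
Equal? YES — commutes

Answer: COMMUTES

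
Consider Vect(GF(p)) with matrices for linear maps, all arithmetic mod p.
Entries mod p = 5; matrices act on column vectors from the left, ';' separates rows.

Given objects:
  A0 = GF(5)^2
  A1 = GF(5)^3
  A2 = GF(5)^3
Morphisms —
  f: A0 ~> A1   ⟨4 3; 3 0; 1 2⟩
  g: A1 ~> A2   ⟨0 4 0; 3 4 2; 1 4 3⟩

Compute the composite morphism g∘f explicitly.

  e0=⟨1,0⟩ f~>⟨4,3,1⟩ g~>⟨2,1,4⟩
  e1=⟨0,1⟩ f~>⟨3,0,2⟩ g~>⟨0,3,4⟩
result: ⟨2 0; 1 3; 4 4⟩

Answer: ⟨2 0; 1 3; 4 4⟩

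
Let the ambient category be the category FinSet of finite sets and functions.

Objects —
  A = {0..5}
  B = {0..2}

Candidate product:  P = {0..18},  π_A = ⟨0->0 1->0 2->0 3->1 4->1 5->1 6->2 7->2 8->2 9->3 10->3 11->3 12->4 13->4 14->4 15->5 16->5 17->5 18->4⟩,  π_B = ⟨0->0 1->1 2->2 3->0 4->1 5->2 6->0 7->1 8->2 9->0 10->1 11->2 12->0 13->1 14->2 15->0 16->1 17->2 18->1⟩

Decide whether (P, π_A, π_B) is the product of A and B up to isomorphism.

|A|·|B| = 6·3 = 18;  |P| = 19
  → cardinalities differ; no bijection possible.

Answer: NOT A VALID PRODUCT — |P|=19 ≠ |A|·|B|=18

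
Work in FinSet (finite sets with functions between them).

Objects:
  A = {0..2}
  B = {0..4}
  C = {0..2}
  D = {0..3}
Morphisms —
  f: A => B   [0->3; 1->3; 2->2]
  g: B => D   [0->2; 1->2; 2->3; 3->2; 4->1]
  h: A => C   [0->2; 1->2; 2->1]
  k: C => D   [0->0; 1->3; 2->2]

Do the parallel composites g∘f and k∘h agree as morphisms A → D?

Along f;g (path 1):
  0 f=>3 g=>2
  1 f=>3 g=>2
  2 f=>2 g=>3
  ⟦path⟧₁ = [0->2; 1->2; 2->3]
Along h;k (path 2):
  0 h=>2 k=>2
  1 h=>2 k=>2
  2 h=>1 k=>3
  ⟦path⟧₂ = [0->2; 1->2; 2->3]
Equal? equal; square commutes

Answer: COMMUTES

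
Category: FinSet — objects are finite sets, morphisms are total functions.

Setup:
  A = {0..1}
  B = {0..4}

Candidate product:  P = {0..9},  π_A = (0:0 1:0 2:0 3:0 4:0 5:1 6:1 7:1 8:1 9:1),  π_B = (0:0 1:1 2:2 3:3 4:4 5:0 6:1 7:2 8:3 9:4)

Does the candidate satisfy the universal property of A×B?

Answer: VALID PRODUCT

Derivation:
|A|·|B| = 2·5 = 10;  |P| = 10
Check the pairing map k ↦ (π_A(k), π_B(k)):
  0 : (0,0)
  1 : (0,1)
  2 : (0,2)
  3 : (0,3)
  4 : (0,4)
  5 : (1,0)
  6 : (1,1)
  7 : (1,2)
  8 : (1,3)
  9 : (1,4)
distinct pairs in image: 10 / 10 needed
  → bijection onto A×B; projections well-typed.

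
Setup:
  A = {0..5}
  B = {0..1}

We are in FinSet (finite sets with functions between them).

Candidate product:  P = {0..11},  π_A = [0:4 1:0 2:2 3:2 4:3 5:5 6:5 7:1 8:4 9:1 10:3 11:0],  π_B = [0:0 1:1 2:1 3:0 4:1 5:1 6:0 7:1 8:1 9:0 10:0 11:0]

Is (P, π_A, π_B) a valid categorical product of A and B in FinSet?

Answer: VALID PRODUCT

Work:
|A|·|B| = 6·2 = 12;  |P| = 12
Check the pairing map k ↦ (π_A(k), π_B(k)):
  0 : (4,0)
  1 : (0,1)
  2 : (2,1)
  3 : (2,0)
  4 : (3,1)
  5 : (5,1)
  6 : (5,0)
  7 : (1,1)
  8 : (4,1)
  9 : (1,0)
  10 : (3,0)
  11 : (0,0)
distinct pairs in image: 12 / 12 needed
  → bijection onto A×B; projections well-typed.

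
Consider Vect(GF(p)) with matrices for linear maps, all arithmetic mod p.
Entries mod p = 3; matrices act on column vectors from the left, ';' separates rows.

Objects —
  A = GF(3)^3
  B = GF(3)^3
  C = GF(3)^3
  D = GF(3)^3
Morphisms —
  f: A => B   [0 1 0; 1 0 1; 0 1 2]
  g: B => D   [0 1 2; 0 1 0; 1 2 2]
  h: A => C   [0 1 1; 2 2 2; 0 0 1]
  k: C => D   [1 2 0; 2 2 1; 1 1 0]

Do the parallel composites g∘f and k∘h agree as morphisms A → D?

Answer: COMMUTES

Derivation:
Path 1 = f;g:
  e0=⟨1,0,0⟩ f=>⟨0,1,0⟩ g=>⟨1,1,2⟩
  e1=⟨0,1,0⟩ f=>⟨1,0,1⟩ g=>⟨2,0,0⟩
  e2=⟨0,0,1⟩ f=>⟨0,1,2⟩ g=>⟨2,1,0⟩
  result₁ = [1 2 2; 1 0 1; 2 0 0]
Path 2 = h;k:
  e0=⟨1,0,0⟩ h=>⟨0,2,0⟩ k=>⟨1,1,2⟩
  e1=⟨0,1,0⟩ h=>⟨1,2,0⟩ k=>⟨2,0,0⟩
  e2=⟨0,0,1⟩ h=>⟨1,2,1⟩ k=>⟨2,1,0⟩
  result₂ = [1 2 2; 1 0 1; 2 0 0]
Equal? equal; square commutes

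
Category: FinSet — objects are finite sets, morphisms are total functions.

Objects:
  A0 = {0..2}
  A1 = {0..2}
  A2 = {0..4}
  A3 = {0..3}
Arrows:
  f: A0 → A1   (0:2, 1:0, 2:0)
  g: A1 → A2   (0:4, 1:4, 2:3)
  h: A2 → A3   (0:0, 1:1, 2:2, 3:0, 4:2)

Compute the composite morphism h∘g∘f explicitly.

Answer: (0:0, 1:2, 2:2)

Work:
  0 f→2 g→3 h→0
  1 f→0 g→4 h→2
  2 f→0 g→4 h→2
composite: (0:0, 1:2, 2:2)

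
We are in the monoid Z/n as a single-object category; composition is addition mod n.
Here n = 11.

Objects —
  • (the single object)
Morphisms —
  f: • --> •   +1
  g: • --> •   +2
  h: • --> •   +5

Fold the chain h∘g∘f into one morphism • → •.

  0 +1≡1 +2≡3 +5≡8  (mod 11)
composite: +8

Answer: +8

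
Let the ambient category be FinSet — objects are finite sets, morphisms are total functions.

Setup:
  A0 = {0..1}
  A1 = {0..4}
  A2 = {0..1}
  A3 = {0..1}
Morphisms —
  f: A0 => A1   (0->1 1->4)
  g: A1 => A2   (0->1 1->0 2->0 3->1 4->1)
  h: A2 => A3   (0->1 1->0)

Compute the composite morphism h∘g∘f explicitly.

Answer: (0->1 1->0)

Trace:
  0 f=>1 g=>0 h=>1
  1 f=>4 g=>1 h=>0
⟦path⟧: (0->1 1->0)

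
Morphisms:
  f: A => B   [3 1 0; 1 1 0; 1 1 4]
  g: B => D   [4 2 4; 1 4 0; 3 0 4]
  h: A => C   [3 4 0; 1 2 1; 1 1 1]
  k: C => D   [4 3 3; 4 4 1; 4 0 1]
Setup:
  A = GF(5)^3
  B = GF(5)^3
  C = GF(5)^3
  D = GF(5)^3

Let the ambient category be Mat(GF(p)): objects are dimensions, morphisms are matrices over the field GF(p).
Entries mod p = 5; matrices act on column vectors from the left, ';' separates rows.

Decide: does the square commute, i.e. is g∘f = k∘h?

Along f;g (path 1):
  e0=[1,0,0] f=>[3,1,1] g=>[3,2,3]
  e1=[0,1,0] f=>[1,1,1] g=>[0,0,2]
  e2=[0,0,1] f=>[0,0,4] g=>[1,0,1]
  result₁ = [3 0 1; 2 0 0; 3 2 1]
Along h;k (path 2):
  e0=[1,0,0] h=>[3,1,1] k=>[3,2,3]
  e1=[0,1,0] h=>[4,2,1] k=>[0,0,2]
  e2=[0,0,1] h=>[0,1,1] k=>[1,0,1]
  result₂ = [3 0 1; 2 0 0; 3 2 1]
Equal? equal; square commutes

Answer: COMMUTES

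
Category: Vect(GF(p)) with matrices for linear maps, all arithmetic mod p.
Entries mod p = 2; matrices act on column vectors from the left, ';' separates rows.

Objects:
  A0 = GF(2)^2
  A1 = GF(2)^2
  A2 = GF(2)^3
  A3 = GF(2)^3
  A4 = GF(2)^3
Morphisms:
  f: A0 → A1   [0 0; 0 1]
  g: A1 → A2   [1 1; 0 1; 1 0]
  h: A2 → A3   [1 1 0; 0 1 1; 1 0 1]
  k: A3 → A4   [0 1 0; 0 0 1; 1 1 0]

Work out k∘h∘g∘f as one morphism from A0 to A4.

  e0=⟨1,0⟩ f→⟨0,0⟩ g→⟨0,0,0⟩ h→⟨0,0,0⟩ k→⟨0,0,0⟩
  e1=⟨0,1⟩ f→⟨0,1⟩ g→⟨1,1,0⟩ h→⟨0,1,1⟩ k→⟨1,1,1⟩
⟦path⟧: [0 1; 0 1; 0 1]

Answer: [0 1; 0 1; 0 1]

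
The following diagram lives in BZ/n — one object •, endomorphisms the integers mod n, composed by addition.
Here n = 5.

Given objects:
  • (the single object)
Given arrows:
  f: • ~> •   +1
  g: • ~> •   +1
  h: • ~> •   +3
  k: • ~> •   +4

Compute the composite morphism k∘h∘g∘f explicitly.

Answer: +4

Work:
  0 +1≡1 +1≡2 +3≡0 +4≡4  (mod 5)
result: +4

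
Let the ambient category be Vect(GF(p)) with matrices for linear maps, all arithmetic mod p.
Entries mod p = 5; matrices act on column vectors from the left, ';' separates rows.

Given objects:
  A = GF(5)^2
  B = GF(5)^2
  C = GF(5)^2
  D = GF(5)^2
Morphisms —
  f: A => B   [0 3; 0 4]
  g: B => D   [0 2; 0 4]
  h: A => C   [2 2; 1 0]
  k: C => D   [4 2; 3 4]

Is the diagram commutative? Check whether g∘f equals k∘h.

Answer: COMMUTES

Work:
Along f;g (path 1):
  e0=⟨1,0⟩ f=>⟨0,0⟩ g=>⟨0,0⟩
  e1=⟨0,1⟩ f=>⟨3,4⟩ g=>⟨3,1⟩
  ⟦path⟧₁ = [0 3; 0 1]
Along h;k (path 2):
  e0=⟨1,0⟩ h=>⟨2,1⟩ k=>⟨0,0⟩
  e1=⟨0,1⟩ h=>⟨2,0⟩ k=>⟨3,1⟩
  ⟦path⟧₂ = [0 3; 0 1]
Equal? same morphism ✓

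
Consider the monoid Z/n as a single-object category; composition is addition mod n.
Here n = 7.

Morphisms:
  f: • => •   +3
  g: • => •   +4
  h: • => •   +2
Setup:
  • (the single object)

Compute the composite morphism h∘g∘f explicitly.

Answer: +2

Trace:
  0 +3≡3 +4≡0 +2≡2  (mod 7)
composite: +2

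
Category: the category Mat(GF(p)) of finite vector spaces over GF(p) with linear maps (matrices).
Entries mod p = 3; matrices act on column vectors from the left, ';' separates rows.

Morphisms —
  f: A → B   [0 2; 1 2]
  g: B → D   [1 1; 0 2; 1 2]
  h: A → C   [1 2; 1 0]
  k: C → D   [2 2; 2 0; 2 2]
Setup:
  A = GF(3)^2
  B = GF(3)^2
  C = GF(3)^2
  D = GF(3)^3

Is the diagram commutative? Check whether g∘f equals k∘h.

Answer: DOES NOT COMMUTE

Trace:
Along f;g (path 1):
  e0=[1,0] f→[0,1] g→[1,2,2]
  e1=[0,1] f→[2,2] g→[1,1,0]
  ⟦path⟧₁ = [1 1; 2 1; 2 0]
Along h;k (path 2):
  e0=[1,0] h→[1,1] k→[1,2,1]
  e1=[0,1] h→[2,0] k→[1,1,1]
  ⟦path⟧₂ = [1 1; 2 1; 1 1]
Equal? distinct morphisms ✗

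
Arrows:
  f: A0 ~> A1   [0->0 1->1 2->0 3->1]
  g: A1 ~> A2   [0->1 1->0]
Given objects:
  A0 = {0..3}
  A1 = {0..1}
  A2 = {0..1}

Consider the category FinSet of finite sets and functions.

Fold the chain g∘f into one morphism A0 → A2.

Answer: [0->1 1->0 2->1 3->0]

Derivation:
  0 f~>0 g~>1
  1 f~>1 g~>0
  2 f~>0 g~>1
  3 f~>1 g~>0
result: [0->1 1->0 2->1 3->0]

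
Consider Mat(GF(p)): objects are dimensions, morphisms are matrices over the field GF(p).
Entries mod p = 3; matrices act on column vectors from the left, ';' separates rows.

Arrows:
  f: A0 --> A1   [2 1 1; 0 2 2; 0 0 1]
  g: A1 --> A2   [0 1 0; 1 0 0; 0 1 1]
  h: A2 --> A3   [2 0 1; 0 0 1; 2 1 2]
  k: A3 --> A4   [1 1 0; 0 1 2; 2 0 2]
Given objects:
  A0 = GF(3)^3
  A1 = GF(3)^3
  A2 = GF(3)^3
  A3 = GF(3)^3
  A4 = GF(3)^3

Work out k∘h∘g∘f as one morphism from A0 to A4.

Answer: [0 2 1; 1 2 1; 1 0 0]

Derivation:
  e0=(1,0,0) f-->(2,0,0) g-->(0,2,0) h-->(0,0,2) k-->(0,1,1)
  e1=(0,1,0) f-->(1,2,0) g-->(2,1,2) h-->(0,2,0) k-->(2,2,0)
  e2=(0,0,1) f-->(1,2,1) g-->(2,1,0) h-->(1,0,2) k-->(1,1,0)
result: [0 2 1; 1 2 1; 1 0 0]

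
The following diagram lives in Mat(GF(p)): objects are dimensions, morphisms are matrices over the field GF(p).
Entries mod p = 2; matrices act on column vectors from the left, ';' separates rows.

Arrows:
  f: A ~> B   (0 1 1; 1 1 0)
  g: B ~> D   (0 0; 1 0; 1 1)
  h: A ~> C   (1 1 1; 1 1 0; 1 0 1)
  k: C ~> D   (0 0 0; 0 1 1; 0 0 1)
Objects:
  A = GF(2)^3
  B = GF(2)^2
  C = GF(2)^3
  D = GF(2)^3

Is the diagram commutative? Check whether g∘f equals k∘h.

Path 1 = f;g:
  e0=[1,0,0] f~>[0,1] g~>[0,0,1]
  e1=[0,1,0] f~>[1,1] g~>[0,1,0]
  e2=[0,0,1] f~>[1,0] g~>[0,1,1]
  composite₁ = (0 0 0; 0 1 1; 1 0 1)
Path 2 = h;k:
  e0=[1,0,0] h~>[1,1,1] k~>[0,0,1]
  e1=[0,1,0] h~>[1,1,0] k~>[0,1,0]
  e2=[0,0,1] h~>[1,0,1] k~>[0,1,1]
  composite₂ = (0 0 0; 0 1 1; 1 0 1)
Equal? equal; square commutes

Answer: COMMUTES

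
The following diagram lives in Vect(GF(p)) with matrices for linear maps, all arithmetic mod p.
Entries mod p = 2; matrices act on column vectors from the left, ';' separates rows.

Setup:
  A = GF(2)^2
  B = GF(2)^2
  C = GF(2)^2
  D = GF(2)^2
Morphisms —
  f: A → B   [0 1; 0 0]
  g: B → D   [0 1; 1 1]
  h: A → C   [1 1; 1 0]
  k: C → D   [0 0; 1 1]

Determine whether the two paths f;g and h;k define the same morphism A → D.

Answer: COMMUTES

Work:
Along f;g (path 1):
  e0=(1,0) f→(0,0) g→(0,0)
  e1=(0,1) f→(1,0) g→(0,1)
  composite₁ = [0 0; 0 1]
Along h;k (path 2):
  e0=(1,0) h→(1,1) k→(0,0)
  e1=(0,1) h→(1,0) k→(0,1)
  composite₂ = [0 0; 0 1]
Equal? equal; square commutes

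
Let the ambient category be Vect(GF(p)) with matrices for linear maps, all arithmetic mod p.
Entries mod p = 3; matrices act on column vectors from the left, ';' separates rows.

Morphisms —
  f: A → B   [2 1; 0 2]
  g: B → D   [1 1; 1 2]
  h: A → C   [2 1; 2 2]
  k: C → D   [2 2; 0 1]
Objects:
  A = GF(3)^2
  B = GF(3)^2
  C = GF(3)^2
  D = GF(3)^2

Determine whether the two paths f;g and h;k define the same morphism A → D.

Answer: COMMUTES

Derivation:
1) trace f;g:
  e0=⟨1,0⟩ f→⟨2,0⟩ g→⟨2,2⟩
  e1=⟨0,1⟩ f→⟨1,2⟩ g→⟨0,2⟩
  ⟦path⟧₁ = [2 0; 2 2]
2) trace h;k:
  e0=⟨1,0⟩ h→⟨2,2⟩ k→⟨2,2⟩
  e1=⟨0,1⟩ h→⟨1,2⟩ k→⟨0,2⟩
  ⟦path⟧₂ = [2 0; 2 2]
Equal? equal; square commutes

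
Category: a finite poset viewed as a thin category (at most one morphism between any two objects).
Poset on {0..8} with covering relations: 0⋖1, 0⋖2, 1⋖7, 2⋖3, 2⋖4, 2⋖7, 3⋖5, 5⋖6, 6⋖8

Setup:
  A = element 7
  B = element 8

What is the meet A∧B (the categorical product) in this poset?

Answer: A∧B = 2

Derivation:
{x : x⊑A ∧ x⊑B} = {0,2}  (A=7, B=8)
  0 ⊑ 2
  2 ⊑ 2
glb = 2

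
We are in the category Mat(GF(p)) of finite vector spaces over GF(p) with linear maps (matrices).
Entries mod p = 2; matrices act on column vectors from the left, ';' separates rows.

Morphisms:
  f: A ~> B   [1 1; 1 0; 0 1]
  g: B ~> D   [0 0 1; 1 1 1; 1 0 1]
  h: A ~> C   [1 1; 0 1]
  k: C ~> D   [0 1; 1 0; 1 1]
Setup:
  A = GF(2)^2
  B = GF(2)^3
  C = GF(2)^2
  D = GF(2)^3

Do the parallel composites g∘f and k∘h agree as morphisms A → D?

Along f;g (path 1):
  e0=[1,0] f~>[1,1,0] g~>[0,0,1]
  e1=[0,1] f~>[1,0,1] g~>[1,0,0]
  composite₁ = [0 1; 0 0; 1 0]
Along h;k (path 2):
  e0=[1,0] h~>[1,0] k~>[0,1,1]
  e1=[0,1] h~>[1,1] k~>[1,1,0]
  composite₂ = [0 1; 1 1; 1 0]
Equal? NO — does not commute

Answer: DOES NOT COMMUTE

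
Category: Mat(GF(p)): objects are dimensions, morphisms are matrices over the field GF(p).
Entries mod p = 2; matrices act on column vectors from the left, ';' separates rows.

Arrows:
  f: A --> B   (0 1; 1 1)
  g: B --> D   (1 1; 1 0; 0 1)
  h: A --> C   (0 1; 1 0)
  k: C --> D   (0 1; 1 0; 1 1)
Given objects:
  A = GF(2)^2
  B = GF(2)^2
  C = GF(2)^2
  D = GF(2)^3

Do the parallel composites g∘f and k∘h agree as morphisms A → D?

Along f;g (path 1):
  e0=[1,0] f-->[0,1] g-->[1,0,1]
  e1=[0,1] f-->[1,1] g-->[0,1,1]
  result₁ = (1 0; 0 1; 1 1)
Along h;k (path 2):
  e0=[1,0] h-->[0,1] k-->[1,0,1]
  e1=[0,1] h-->[1,0] k-->[0,1,1]
  result₂ = (1 0; 0 1; 1 1)
Equal? YES — commutes

Answer: COMMUTES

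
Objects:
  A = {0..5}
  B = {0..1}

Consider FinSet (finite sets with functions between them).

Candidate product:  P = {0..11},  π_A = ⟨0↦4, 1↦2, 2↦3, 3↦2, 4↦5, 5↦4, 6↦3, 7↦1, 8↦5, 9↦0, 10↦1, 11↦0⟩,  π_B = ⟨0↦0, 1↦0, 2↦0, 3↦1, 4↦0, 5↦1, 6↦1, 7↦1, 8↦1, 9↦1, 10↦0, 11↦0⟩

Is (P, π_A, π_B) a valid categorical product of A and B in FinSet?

Answer: VALID PRODUCT

Work:
|A|·|B| = 6·2 = 12;  |P| = 12
Check the pairing map k ↦ (π_A(k), π_B(k)):
  0 ↦ (4,0)
  1 ↦ (2,0)
  2 ↦ (3,0)
  3 ↦ (2,1)
  4 ↦ (5,0)
  5 ↦ (4,1)
  6 ↦ (3,1)
  7 ↦ (1,1)
  8 ↦ (5,1)
  9 ↦ (0,1)
  10 ↦ (1,0)
  11 ↦ (0,0)
distinct pairs in image: 12 / 12 needed
  → bijection onto A×B; projections well-typed.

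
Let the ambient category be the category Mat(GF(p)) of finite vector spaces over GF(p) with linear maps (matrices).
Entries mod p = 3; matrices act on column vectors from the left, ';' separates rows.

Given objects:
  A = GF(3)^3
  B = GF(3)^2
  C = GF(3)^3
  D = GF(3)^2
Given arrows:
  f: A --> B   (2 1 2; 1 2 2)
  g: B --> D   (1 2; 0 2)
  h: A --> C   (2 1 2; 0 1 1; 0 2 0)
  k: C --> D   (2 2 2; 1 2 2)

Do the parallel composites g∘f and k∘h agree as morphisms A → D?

Answer: COMMUTES

Trace:
Path 1 = f;g:
  e0=[1,0,0] f-->[2,1] g-->[1,2]
  e1=[0,1,0] f-->[1,2] g-->[2,1]
  e2=[0,0,1] f-->[2,2] g-->[0,1]
  ⟦path⟧₁ = (1 2 0; 2 1 1)
Path 2 = h;k:
  e0=[1,0,0] h-->[2,0,0] k-->[1,2]
  e1=[0,1,0] h-->[1,1,2] k-->[2,1]
  e2=[0,0,1] h-->[2,1,0] k-->[0,1]
  ⟦path⟧₂ = (1 2 0; 2 1 1)
Equal? same morphism ✓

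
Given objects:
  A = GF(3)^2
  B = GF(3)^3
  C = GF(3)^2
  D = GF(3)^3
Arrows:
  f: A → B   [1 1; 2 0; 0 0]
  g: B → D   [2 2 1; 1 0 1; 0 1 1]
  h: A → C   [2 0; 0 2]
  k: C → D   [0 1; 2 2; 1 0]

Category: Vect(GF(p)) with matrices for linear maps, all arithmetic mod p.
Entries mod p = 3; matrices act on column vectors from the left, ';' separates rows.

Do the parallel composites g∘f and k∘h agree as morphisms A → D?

Answer: COMMUTES

Derivation:
1) trace f;g:
  e0=[1,0] f→[1,2,0] g→[0,1,2]
  e1=[0,1] f→[1,0,0] g→[2,1,0]
  result₁ = [0 2; 1 1; 2 0]
2) trace h;k:
  e0=[1,0] h→[2,0] k→[0,1,2]
  e1=[0,1] h→[0,2] k→[2,1,0]
  result₂ = [0 2; 1 1; 2 0]
Equal? equal; square commutes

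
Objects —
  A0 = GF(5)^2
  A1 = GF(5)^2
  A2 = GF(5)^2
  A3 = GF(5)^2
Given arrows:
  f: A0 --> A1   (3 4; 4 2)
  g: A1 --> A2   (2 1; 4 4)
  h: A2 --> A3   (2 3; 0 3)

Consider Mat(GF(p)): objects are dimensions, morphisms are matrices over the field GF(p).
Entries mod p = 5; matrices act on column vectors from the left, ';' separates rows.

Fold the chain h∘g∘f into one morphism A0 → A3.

Answer: (4 2; 4 2)

Work:
  e0=(1,0) f-->(3,4) g-->(0,3) h-->(4,4)
  e1=(0,1) f-->(4,2) g-->(0,4) h-->(2,2)
⟦path⟧: (4 2; 4 2)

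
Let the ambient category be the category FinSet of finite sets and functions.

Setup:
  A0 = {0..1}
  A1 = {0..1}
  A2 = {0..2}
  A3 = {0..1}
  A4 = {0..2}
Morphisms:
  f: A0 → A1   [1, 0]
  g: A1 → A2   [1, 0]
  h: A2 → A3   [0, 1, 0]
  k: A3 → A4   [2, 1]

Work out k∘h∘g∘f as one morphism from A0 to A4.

Answer: [2, 1]

Derivation:
  0 f→1 g→0 h→0 k→2
  1 f→0 g→1 h→1 k→1
composite: [2, 1]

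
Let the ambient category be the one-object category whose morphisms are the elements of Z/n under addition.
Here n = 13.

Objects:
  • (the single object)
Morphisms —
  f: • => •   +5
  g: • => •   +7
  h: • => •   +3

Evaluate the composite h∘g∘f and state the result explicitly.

Answer: +2

Derivation:
  0 +5≡5 +7≡12 +3≡2  (mod 13)
composite: +2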